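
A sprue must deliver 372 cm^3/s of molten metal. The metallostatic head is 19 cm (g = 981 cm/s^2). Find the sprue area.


Formula: v = sqrt(2*g*h), A = Q/v
Velocity: v = sqrt(2 * 981 * 19) = sqrt(37278) = 193.0751 cm/s
Sprue area: A = Q / v = 372 / 193.0751 = 1.9267 cm^2

Answer: 1.9267 cm^2


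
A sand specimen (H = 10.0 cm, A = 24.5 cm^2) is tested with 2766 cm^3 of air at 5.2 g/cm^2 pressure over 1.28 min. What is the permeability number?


Formula: Permeability Number P = (V * H) / (p * A * t)
Numerator: V * H = 2766 * 10.0 = 27660.0
Denominator: p * A * t = 5.2 * 24.5 * 1.28 = 163.072
P = 27660.0 / 163.072 = 169.6183

Answer: 169.6183


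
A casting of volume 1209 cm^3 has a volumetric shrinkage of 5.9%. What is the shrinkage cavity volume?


Formula: V_shrink = V_casting * shrinkage_pct / 100
V_shrink = 1209 cm^3 * 5.9 / 100 = 71.3310 cm^3

Answer: 71.3310 cm^3


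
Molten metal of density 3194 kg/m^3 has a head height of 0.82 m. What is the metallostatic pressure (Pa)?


Formula: P = rho * g * h
rho * g = 3194 * 9.81 = 31333.14 N/m^3
P = 31333.14 * 0.82 = 25693.1748 Pa

Answer: 25693.1748 Pa


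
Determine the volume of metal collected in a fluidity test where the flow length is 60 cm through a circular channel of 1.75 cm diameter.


Formula: V = pi * (d/2)^2 * L  (cylinder volume)
Radius = 1.75/2 = 0.875 cm
V = pi * 0.875^2 * 60 = 144.3169 cm^3

Answer: 144.3169 cm^3


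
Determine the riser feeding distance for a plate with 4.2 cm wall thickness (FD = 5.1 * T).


Formula: FD = 5.1 * T  (riser feeding-distance rule)
FD = 5.1 * 4.2 cm = 21.4200 cm

Final answer: 21.4200 cm


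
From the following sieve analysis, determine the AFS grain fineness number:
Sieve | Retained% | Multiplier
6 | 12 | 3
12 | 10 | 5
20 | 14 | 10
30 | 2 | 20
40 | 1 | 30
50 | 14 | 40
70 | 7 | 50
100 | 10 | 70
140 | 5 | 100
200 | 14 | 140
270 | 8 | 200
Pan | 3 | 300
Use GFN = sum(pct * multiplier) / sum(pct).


Formula: GFN = sum(pct * multiplier) / sum(pct)
sum(pct * multiplier) = 6866
sum(pct) = 100
GFN = 6866 / 100 = 68.66

Answer: 68.66


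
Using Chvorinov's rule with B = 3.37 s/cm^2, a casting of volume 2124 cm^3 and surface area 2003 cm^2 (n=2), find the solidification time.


Formula: t_s = B * (V/A)^n  (Chvorinov's rule, n=2)
Modulus M = V/A = 2124/2003 = 1.060409 cm
M^2 = 1.060409^2 = 1.124467 cm^2
t_s = 3.37 * 1.124467 = 3.7895 s

Answer: 3.7895 s


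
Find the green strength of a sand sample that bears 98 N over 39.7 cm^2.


Formula: Compressive Strength = Force / Area
Strength = 98 N / 39.7 cm^2 = 2.4685 N/cm^2

Answer: 2.4685 N/cm^2


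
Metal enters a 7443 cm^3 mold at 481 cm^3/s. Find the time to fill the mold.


Formula: t_fill = V_mold / Q_flow
t = 7443 cm^3 / 481 cm^3/s = 15.4740 s

15.4740 s


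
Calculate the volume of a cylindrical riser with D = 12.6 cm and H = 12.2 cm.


Formula: V = pi * (D/2)^2 * H  (cylinder volume)
Radius = D/2 = 12.6/2 = 6.3 cm
V = pi * 6.3^2 * 12.2 = 1521.2157 cm^3

Answer: 1521.2157 cm^3


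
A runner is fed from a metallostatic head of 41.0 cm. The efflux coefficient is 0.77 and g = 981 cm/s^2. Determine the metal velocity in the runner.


Formula: v = Cd * sqrt(2 * g * h)  (Torricelli with discharge coefficient)
2*g*h = 2 * 981 * 41.0 = 80442.0 cm^2/s^2
sqrt(80442.0) = 283.62299 cm/s
v = 0.77 * 283.62299 = 218.3897 cm/s


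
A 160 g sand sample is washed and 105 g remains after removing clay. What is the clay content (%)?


Formula: Clay% = (W_total - W_washed) / W_total * 100
Clay mass = 160 - 105 = 55 g
Clay% = 55 / 160 * 100 = 34.3750%

Answer: 34.3750%


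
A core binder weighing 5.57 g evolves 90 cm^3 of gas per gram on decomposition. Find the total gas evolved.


Formula: V_gas = W_binder * gas_evolution_rate
V = 5.57 g * 90 cm^3/g = 501.3000 cm^3

Final answer: 501.3000 cm^3


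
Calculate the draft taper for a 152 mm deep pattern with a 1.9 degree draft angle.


Formula: taper = depth * tan(draft_angle)
tan(1.9 deg) = 0.0331734
taper = 152 mm * 0.0331734 = 5.0424 mm

5.0424 mm


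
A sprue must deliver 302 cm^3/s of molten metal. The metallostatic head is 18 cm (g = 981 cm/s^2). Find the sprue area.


Formula: v = sqrt(2*g*h), A = Q/v
Velocity: v = sqrt(2 * 981 * 18) = sqrt(35316) = 187.9255 cm/s
Sprue area: A = Q / v = 302 / 187.9255 = 1.6070 cm^2

1.6070 cm^2


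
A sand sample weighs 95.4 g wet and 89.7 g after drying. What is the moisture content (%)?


Formula: MC = (W_wet - W_dry) / W_wet * 100
Water mass = 95.4 - 89.7 = 5.7 g
MC = 5.7 / 95.4 * 100 = 5.9748%


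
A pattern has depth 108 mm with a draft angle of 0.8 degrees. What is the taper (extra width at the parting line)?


Formula: taper = depth * tan(draft_angle)
tan(0.8 deg) = 0.0139635
taper = 108 mm * 0.0139635 = 1.5081 mm

1.5081 mm


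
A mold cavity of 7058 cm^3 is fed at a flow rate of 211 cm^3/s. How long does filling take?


Formula: t_fill = V_mold / Q_flow
t = 7058 cm^3 / 211 cm^3/s = 33.4502 s

33.4502 s


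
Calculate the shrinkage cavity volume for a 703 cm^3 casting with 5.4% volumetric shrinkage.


Formula: V_shrink = V_casting * shrinkage_pct / 100
V_shrink = 703 cm^3 * 5.4 / 100 = 37.9620 cm^3

Answer: 37.9620 cm^3


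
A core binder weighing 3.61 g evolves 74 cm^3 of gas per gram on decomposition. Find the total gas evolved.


Formula: V_gas = W_binder * gas_evolution_rate
V = 3.61 g * 74 cm^3/g = 267.1400 cm^3

Final answer: 267.1400 cm^3


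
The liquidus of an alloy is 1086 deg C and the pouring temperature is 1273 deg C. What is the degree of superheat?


Formula: Superheat = T_pour - T_melt
Superheat = 1273 - 1086 = 187 deg C

Answer: 187 deg C


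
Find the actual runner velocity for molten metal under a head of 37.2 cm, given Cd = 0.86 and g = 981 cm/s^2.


Formula: v = Cd * sqrt(2 * g * h)  (Torricelli with discharge coefficient)
2*g*h = 2 * 981 * 37.2 = 72986.4 cm^2/s^2
sqrt(72986.4) = 270.15995 cm/s
v = 0.86 * 270.15995 = 232.3376 cm/s


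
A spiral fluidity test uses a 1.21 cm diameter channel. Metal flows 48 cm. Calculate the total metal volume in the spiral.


Formula: V = pi * (d/2)^2 * L  (cylinder volume)
Radius = 1.21/2 = 0.605 cm
V = pi * 0.605^2 * 48 = 55.1953 cm^3


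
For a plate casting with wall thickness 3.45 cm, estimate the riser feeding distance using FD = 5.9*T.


Formula: FD = 5.9 * T  (riser feeding-distance rule)
FD = 5.9 * 3.45 cm = 20.3550 cm

20.3550 cm


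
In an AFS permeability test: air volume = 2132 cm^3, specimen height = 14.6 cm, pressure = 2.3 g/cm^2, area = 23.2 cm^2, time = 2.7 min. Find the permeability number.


Formula: Permeability Number P = (V * H) / (p * A * t)
Numerator: V * H = 2132 * 14.6 = 31127.2
Denominator: p * A * t = 2.3 * 23.2 * 2.7 = 144.072
P = 31127.2 / 144.072 = 216.0531

216.0531


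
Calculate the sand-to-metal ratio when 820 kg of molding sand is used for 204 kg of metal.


Formula: Sand-to-Metal Ratio = W_sand / W_metal
Ratio = 820 kg / 204 kg = 4.0196

Answer: 4.0196


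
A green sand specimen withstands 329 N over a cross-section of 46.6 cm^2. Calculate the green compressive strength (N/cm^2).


Formula: Compressive Strength = Force / Area
Strength = 329 N / 46.6 cm^2 = 7.0601 N/cm^2

Answer: 7.0601 N/cm^2


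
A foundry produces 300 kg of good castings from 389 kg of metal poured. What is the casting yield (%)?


Formula: Casting Yield = (W_good / W_total) * 100
Yield = (300 kg / 389 kg) * 100 = 77.1208%


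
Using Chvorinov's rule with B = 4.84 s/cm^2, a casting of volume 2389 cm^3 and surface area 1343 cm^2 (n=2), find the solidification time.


Formula: t_s = B * (V/A)^n  (Chvorinov's rule, n=2)
Modulus M = V/A = 2389/1343 = 1.778853 cm
M^2 = 1.778853^2 = 3.164318 cm^2
t_s = 4.84 * 3.164318 = 15.3153 s

Answer: 15.3153 s


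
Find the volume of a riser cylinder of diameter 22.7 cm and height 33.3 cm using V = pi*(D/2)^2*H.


Formula: V = pi * (D/2)^2 * H  (cylinder volume)
Radius = D/2 = 22.7/2 = 11.35 cm
V = pi * 11.35^2 * 33.3 = 13476.7704 cm^3

13476.7704 cm^3


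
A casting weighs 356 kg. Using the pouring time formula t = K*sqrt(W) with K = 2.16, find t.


Formula: t = K * sqrt(W)
sqrt(W) = sqrt(356) = 18.86796
t = 2.16 * 18.86796 = 40.7548 s


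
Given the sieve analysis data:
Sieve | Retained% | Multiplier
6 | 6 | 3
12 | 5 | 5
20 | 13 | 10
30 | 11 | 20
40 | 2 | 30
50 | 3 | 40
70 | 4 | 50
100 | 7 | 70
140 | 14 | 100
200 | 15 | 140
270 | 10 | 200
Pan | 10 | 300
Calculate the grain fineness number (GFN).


Formula: GFN = sum(pct * multiplier) / sum(pct)
sum(pct * multiplier) = 9763
sum(pct) = 100
GFN = 9763 / 100 = 97.63

Final answer: 97.63


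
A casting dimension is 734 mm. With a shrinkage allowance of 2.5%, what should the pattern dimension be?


Formula: L_pattern = L_casting * (1 + shrinkage_rate/100)
Shrinkage factor = 1 + 2.5/100 = 1.025
L_pattern = 734 mm * 1.025 = 752.3500 mm

Answer: 752.3500 mm


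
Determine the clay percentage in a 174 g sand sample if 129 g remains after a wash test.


Formula: Clay% = (W_total - W_washed) / W_total * 100
Clay mass = 174 - 129 = 45 g
Clay% = 45 / 174 * 100 = 25.8621%

Final answer: 25.8621%


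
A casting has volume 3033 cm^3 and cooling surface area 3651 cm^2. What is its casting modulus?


Formula: Casting Modulus M = V / A
M = 3033 cm^3 / 3651 cm^2 = 0.8307 cm

0.8307 cm


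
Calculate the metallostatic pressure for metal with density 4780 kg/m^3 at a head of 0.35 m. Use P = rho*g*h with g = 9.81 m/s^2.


Formula: P = rho * g * h
rho * g = 4780 * 9.81 = 46891.8 N/m^3
P = 46891.8 * 0.35 = 16412.1300 Pa


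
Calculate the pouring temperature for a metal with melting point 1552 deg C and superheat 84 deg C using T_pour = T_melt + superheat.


Formula: T_pour = T_melt + Superheat
T_pour = 1552 + 84 = 1636 deg C


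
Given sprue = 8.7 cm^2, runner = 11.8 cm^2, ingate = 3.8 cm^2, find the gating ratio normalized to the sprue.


Sprue:Runner:Ingate = 1 : 11.8/8.7 : 3.8/8.7 = 1:1.36:0.44

1:1.36:0.44


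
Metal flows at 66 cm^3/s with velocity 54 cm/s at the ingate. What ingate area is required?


Formula: A_ingate = Q / v  (continuity equation)
A = 66 cm^3/s / 54 cm/s = 1.2222 cm^2

Answer: 1.2222 cm^2


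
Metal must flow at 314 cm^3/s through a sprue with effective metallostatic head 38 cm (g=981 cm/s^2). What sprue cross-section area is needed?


Formula: v = sqrt(2*g*h), A = Q/v
Velocity: v = sqrt(2 * 981 * 38) = sqrt(74556) = 273.0494 cm/s
Sprue area: A = Q / v = 314 / 273.0494 = 1.1500 cm^2

Final answer: 1.1500 cm^2


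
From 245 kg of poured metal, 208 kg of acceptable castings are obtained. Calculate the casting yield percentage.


Formula: Casting Yield = (W_good / W_total) * 100
Yield = (208 kg / 245 kg) * 100 = 84.8980%


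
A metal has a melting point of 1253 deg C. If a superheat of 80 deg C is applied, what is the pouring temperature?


Formula: T_pour = T_melt + Superheat
T_pour = 1253 + 80 = 1333 deg C

Answer: 1333 deg C


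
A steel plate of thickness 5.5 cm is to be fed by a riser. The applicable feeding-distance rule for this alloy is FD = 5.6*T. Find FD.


Formula: FD = 5.6 * T  (riser feeding-distance rule)
FD = 5.6 * 5.5 cm = 30.8000 cm

Final answer: 30.8000 cm


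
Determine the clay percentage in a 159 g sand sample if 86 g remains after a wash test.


Formula: Clay% = (W_total - W_washed) / W_total * 100
Clay mass = 159 - 86 = 73 g
Clay% = 73 / 159 * 100 = 45.9119%

Final answer: 45.9119%


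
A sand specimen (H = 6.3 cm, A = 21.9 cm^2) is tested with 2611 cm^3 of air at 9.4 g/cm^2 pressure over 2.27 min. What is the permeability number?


Formula: Permeability Number P = (V * H) / (p * A * t)
Numerator: V * H = 2611 * 6.3 = 16449.3
Denominator: p * A * t = 9.4 * 21.9 * 2.27 = 467.3022
P = 16449.3 / 467.3022 = 35.2006

Final answer: 35.2006


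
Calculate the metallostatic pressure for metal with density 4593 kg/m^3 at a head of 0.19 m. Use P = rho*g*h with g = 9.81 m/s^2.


Formula: P = rho * g * h
rho * g = 4593 * 9.81 = 45057.33 N/m^3
P = 45057.33 * 0.19 = 8560.8927 Pa

Final answer: 8560.8927 Pa


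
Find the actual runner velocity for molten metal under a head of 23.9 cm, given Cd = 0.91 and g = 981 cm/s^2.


Formula: v = Cd * sqrt(2 * g * h)  (Torricelli with discharge coefficient)
2*g*h = 2 * 981 * 23.9 = 46891.8 cm^2/s^2
sqrt(46891.8) = 216.54515 cm/s
v = 0.91 * 216.54515 = 197.0561 cm/s

Answer: 197.0561 cm/s


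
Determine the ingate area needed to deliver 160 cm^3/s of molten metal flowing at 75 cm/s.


Formula: A_ingate = Q / v  (continuity equation)
A = 160 cm^3/s / 75 cm/s = 2.1333 cm^2

Answer: 2.1333 cm^2


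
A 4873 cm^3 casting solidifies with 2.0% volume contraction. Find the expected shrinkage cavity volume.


Formula: V_shrink = V_casting * shrinkage_pct / 100
V_shrink = 4873 cm^3 * 2.0 / 100 = 97.4600 cm^3

Answer: 97.4600 cm^3


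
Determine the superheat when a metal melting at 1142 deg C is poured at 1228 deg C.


Formula: Superheat = T_pour - T_melt
Superheat = 1228 - 1142 = 86 deg C


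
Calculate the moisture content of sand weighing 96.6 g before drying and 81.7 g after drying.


Formula: MC = (W_wet - W_dry) / W_wet * 100
Water mass = 96.6 - 81.7 = 14.9 g
MC = 14.9 / 96.6 * 100 = 15.4244%


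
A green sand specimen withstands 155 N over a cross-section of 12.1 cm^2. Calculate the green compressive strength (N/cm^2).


Formula: Compressive Strength = Force / Area
Strength = 155 N / 12.1 cm^2 = 12.8099 N/cm^2


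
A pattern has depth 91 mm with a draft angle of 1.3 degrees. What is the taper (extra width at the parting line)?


Formula: taper = depth * tan(draft_angle)
tan(1.3 deg) = 0.0226932
taper = 91 mm * 0.0226932 = 2.0651 mm


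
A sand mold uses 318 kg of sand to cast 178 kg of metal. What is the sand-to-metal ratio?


Formula: Sand-to-Metal Ratio = W_sand / W_metal
Ratio = 318 kg / 178 kg = 1.7865


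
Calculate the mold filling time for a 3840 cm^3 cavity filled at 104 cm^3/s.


Formula: t_fill = V_mold / Q_flow
t = 3840 cm^3 / 104 cm^3/s = 36.9231 s

Answer: 36.9231 s


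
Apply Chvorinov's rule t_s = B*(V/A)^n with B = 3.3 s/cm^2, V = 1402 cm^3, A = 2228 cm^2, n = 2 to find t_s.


Formula: t_s = B * (V/A)^n  (Chvorinov's rule, n=2)
Modulus M = V/A = 1402/2228 = 0.629264 cm
M^2 = 0.629264^2 = 0.395973 cm^2
t_s = 3.3 * 0.395973 = 1.3067 s

Answer: 1.3067 s


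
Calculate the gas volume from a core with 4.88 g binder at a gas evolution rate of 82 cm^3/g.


Formula: V_gas = W_binder * gas_evolution_rate
V = 4.88 g * 82 cm^3/g = 400.1600 cm^3

400.1600 cm^3


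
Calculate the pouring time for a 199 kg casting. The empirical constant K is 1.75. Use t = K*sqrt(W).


Formula: t = K * sqrt(W)
sqrt(W) = sqrt(199) = 14.10674
t = 1.75 * 14.10674 = 24.6868 s

24.6868 s


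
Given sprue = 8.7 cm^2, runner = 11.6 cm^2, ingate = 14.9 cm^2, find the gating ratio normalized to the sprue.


Sprue:Runner:Ingate = 1 : 11.6/8.7 : 14.9/8.7 = 1:1.33:1.71


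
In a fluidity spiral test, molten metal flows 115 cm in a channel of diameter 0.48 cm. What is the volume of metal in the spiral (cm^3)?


Formula: V = pi * (d/2)^2 * L  (cylinder volume)
Radius = 0.48/2 = 0.24 cm
V = pi * 0.24^2 * 115 = 20.8099 cm^3

Final answer: 20.8099 cm^3


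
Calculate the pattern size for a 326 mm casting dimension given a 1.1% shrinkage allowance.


Formula: L_pattern = L_casting * (1 + shrinkage_rate/100)
Shrinkage factor = 1 + 1.1/100 = 1.011
L_pattern = 326 mm * 1.011 = 329.5860 mm

Answer: 329.5860 mm


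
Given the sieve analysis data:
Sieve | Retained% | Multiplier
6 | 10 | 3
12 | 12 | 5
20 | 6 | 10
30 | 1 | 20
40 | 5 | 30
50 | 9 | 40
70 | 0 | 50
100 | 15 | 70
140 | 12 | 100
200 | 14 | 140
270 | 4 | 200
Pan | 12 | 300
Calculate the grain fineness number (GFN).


Formula: GFN = sum(pct * multiplier) / sum(pct)
sum(pct * multiplier) = 9290
sum(pct) = 100
GFN = 9290 / 100 = 92.90

Final answer: 92.90


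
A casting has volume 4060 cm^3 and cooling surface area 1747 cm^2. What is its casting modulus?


Formula: Casting Modulus M = V / A
M = 4060 cm^3 / 1747 cm^2 = 2.3240 cm

2.3240 cm


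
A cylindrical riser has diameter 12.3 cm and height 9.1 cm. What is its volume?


Formula: V = pi * (D/2)^2 * H  (cylinder volume)
Radius = D/2 = 12.3/2 = 6.15 cm
V = pi * 6.15^2 * 9.1 = 1081.2883 cm^3

1081.2883 cm^3


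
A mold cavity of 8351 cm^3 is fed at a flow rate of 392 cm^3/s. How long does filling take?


Formula: t_fill = V_mold / Q_flow
t = 8351 cm^3 / 392 cm^3/s = 21.3036 s

Final answer: 21.3036 s


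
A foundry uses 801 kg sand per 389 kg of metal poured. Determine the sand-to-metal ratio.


Formula: Sand-to-Metal Ratio = W_sand / W_metal
Ratio = 801 kg / 389 kg = 2.0591

Answer: 2.0591


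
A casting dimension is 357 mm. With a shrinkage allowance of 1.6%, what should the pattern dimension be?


Formula: L_pattern = L_casting * (1 + shrinkage_rate/100)
Shrinkage factor = 1 + 1.6/100 = 1.016
L_pattern = 357 mm * 1.016 = 362.7120 mm


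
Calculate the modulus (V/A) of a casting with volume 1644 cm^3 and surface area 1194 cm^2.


Formula: Casting Modulus M = V / A
M = 1644 cm^3 / 1194 cm^2 = 1.3769 cm

Answer: 1.3769 cm


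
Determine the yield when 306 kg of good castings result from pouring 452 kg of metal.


Formula: Casting Yield = (W_good / W_total) * 100
Yield = (306 kg / 452 kg) * 100 = 67.6991%

Final answer: 67.6991%


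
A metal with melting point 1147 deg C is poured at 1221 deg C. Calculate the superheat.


Formula: Superheat = T_pour - T_melt
Superheat = 1221 - 1147 = 74 deg C


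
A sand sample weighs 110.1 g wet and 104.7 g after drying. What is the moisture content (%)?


Formula: MC = (W_wet - W_dry) / W_wet * 100
Water mass = 110.1 - 104.7 = 5.4 g
MC = 5.4 / 110.1 * 100 = 4.9046%

4.9046%


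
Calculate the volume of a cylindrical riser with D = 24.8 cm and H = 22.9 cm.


Formula: V = pi * (D/2)^2 * H  (cylinder volume)
Radius = D/2 = 24.8/2 = 12.4 cm
V = pi * 12.4^2 * 22.9 = 11061.8745 cm^3

Final answer: 11061.8745 cm^3


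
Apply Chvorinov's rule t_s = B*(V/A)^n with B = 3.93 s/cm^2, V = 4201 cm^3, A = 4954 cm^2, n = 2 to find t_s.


Formula: t_s = B * (V/A)^n  (Chvorinov's rule, n=2)
Modulus M = V/A = 4201/4954 = 0.848002 cm
M^2 = 0.848002^2 = 0.719107 cm^2
t_s = 3.93 * 0.719107 = 2.8261 s

Answer: 2.8261 s


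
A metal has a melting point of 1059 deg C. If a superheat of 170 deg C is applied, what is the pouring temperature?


Formula: T_pour = T_melt + Superheat
T_pour = 1059 + 170 = 1229 deg C

1229 deg C


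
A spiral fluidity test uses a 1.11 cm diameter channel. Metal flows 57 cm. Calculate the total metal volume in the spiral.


Formula: V = pi * (d/2)^2 * L  (cylinder volume)
Radius = 1.11/2 = 0.555 cm
V = pi * 0.555^2 * 57 = 55.1583 cm^3

Final answer: 55.1583 cm^3


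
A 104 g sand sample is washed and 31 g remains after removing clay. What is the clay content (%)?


Formula: Clay% = (W_total - W_washed) / W_total * 100
Clay mass = 104 - 31 = 73 g
Clay% = 73 / 104 * 100 = 70.1923%

Answer: 70.1923%


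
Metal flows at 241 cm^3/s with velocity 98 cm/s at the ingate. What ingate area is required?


Formula: A_ingate = Q / v  (continuity equation)
A = 241 cm^3/s / 98 cm/s = 2.4592 cm^2


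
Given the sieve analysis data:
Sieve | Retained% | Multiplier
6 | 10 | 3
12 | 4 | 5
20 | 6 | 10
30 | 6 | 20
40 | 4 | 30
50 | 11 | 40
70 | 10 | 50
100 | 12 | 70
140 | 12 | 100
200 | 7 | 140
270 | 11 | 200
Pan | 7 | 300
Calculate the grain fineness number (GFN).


Formula: GFN = sum(pct * multiplier) / sum(pct)
sum(pct * multiplier) = 8610
sum(pct) = 100
GFN = 8610 / 100 = 86.10

Answer: 86.10


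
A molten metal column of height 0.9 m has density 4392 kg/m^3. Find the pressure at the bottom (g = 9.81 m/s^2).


Formula: P = rho * g * h
rho * g = 4392 * 9.81 = 43085.52 N/m^3
P = 43085.52 * 0.9 = 38776.9680 Pa

38776.9680 Pa


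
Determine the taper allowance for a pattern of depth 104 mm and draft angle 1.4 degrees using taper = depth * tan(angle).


Formula: taper = depth * tan(draft_angle)
tan(1.4 deg) = 0.0244395
taper = 104 mm * 0.0244395 = 2.5417 mm

Answer: 2.5417 mm


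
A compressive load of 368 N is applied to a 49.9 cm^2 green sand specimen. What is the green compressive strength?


Formula: Compressive Strength = Force / Area
Strength = 368 N / 49.9 cm^2 = 7.3747 N/cm^2

7.3747 N/cm^2


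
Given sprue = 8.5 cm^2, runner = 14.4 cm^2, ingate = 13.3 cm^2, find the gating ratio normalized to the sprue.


Sprue:Runner:Ingate = 1 : 14.4/8.5 : 13.3/8.5 = 1:1.69:1.56

Final answer: 1:1.69:1.56


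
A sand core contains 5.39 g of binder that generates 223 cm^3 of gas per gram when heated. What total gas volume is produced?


Formula: V_gas = W_binder * gas_evolution_rate
V = 5.39 g * 223 cm^3/g = 1201.9700 cm^3

Answer: 1201.9700 cm^3


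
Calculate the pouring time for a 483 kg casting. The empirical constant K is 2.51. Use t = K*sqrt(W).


Formula: t = K * sqrt(W)
sqrt(W) = sqrt(483) = 21.97726
t = 2.51 * 21.97726 = 55.1629 s


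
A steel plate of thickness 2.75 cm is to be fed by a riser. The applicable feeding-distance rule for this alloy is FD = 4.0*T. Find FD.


Formula: FD = 4.0 * T  (riser feeding-distance rule)
FD = 4.0 * 2.75 cm = 11.0000 cm

Answer: 11.0000 cm


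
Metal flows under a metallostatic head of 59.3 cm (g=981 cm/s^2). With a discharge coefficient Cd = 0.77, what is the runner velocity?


Formula: v = Cd * sqrt(2 * g * h)  (Torricelli with discharge coefficient)
2*g*h = 2 * 981 * 59.3 = 116346.6 cm^2/s^2
sqrt(116346.6) = 341.09617 cm/s
v = 0.77 * 341.09617 = 262.6441 cm/s

262.6441 cm/s


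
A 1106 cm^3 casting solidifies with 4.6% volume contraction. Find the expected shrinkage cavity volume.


Formula: V_shrink = V_casting * shrinkage_pct / 100
V_shrink = 1106 cm^3 * 4.6 / 100 = 50.8760 cm^3

Answer: 50.8760 cm^3


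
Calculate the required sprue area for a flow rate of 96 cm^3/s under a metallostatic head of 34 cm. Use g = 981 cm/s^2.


Formula: v = sqrt(2*g*h), A = Q/v
Velocity: v = sqrt(2 * 981 * 34) = sqrt(66708) = 258.2789 cm/s
Sprue area: A = Q / v = 96 / 258.2789 = 0.3717 cm^2

Final answer: 0.3717 cm^2


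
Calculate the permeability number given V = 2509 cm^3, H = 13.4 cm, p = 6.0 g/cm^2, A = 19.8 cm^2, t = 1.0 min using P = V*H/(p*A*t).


Formula: Permeability Number P = (V * H) / (p * A * t)
Numerator: V * H = 2509 * 13.4 = 33620.6
Denominator: p * A * t = 6.0 * 19.8 * 1.0 = 118.8
P = 33620.6 / 118.8 = 283.0017

283.0017


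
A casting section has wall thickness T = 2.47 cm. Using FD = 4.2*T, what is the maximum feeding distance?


Formula: FD = 4.2 * T  (riser feeding-distance rule)
FD = 4.2 * 2.47 cm = 10.3740 cm

10.3740 cm


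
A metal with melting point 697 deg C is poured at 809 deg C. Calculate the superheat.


Formula: Superheat = T_pour - T_melt
Superheat = 809 - 697 = 112 deg C

Answer: 112 deg C


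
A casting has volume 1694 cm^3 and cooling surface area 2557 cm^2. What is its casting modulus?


Formula: Casting Modulus M = V / A
M = 1694 cm^3 / 2557 cm^2 = 0.6625 cm

Final answer: 0.6625 cm


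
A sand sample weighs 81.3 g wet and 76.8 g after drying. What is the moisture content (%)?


Formula: MC = (W_wet - W_dry) / W_wet * 100
Water mass = 81.3 - 76.8 = 4.5 g
MC = 4.5 / 81.3 * 100 = 5.5351%


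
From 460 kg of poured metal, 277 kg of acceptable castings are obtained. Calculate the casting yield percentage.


Formula: Casting Yield = (W_good / W_total) * 100
Yield = (277 kg / 460 kg) * 100 = 60.2174%

Answer: 60.2174%


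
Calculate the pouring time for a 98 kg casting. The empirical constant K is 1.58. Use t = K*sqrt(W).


Formula: t = K * sqrt(W)
sqrt(W) = sqrt(98) = 9.89949
t = 1.58 * 9.89949 = 15.6412 s


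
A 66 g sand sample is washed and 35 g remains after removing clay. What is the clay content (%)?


Formula: Clay% = (W_total - W_washed) / W_total * 100
Clay mass = 66 - 35 = 31 g
Clay% = 31 / 66 * 100 = 46.9697%

Answer: 46.9697%


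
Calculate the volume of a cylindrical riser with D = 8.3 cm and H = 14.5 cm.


Formula: V = pi * (D/2)^2 * H  (cylinder volume)
Radius = D/2 = 8.3/2 = 4.15 cm
V = pi * 4.15^2 * 14.5 = 784.5382 cm^3


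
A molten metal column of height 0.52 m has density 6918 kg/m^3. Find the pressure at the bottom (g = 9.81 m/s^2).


Formula: P = rho * g * h
rho * g = 6918 * 9.81 = 67865.58 N/m^3
P = 67865.58 * 0.52 = 35290.1016 Pa

35290.1016 Pa


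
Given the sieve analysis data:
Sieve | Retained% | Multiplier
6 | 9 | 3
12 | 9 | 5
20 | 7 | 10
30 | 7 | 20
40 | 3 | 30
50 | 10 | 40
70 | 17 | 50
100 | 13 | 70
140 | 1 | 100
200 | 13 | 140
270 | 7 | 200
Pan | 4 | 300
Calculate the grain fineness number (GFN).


Formula: GFN = sum(pct * multiplier) / sum(pct)
sum(pct * multiplier) = 7052
sum(pct) = 100
GFN = 7052 / 100 = 70.52

Answer: 70.52


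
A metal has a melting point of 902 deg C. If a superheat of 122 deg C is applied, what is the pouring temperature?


Formula: T_pour = T_melt + Superheat
T_pour = 902 + 122 = 1024 deg C

1024 deg C


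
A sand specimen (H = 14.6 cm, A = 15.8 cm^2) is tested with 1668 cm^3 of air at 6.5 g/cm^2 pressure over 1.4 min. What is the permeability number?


Formula: Permeability Number P = (V * H) / (p * A * t)
Numerator: V * H = 1668 * 14.6 = 24352.8
Denominator: p * A * t = 6.5 * 15.8 * 1.4 = 143.78
P = 24352.8 / 143.78 = 169.3754

Answer: 169.3754


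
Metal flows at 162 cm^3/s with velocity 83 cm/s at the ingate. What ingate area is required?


Formula: A_ingate = Q / v  (continuity equation)
A = 162 cm^3/s / 83 cm/s = 1.9518 cm^2

Answer: 1.9518 cm^2


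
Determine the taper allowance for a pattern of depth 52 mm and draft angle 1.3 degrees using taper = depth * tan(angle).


Formula: taper = depth * tan(draft_angle)
tan(1.3 deg) = 0.0226932
taper = 52 mm * 0.0226932 = 1.1800 mm

Answer: 1.1800 mm


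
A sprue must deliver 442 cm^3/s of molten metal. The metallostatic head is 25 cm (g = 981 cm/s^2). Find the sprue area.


Formula: v = sqrt(2*g*h), A = Q/v
Velocity: v = sqrt(2 * 981 * 25) = sqrt(49050) = 221.4723 cm/s
Sprue area: A = Q / v = 442 / 221.4723 = 1.9957 cm^2

Final answer: 1.9957 cm^2


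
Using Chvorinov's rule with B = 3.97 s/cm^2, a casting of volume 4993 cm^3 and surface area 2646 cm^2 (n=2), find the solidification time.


Formula: t_s = B * (V/A)^n  (Chvorinov's rule, n=2)
Modulus M = V/A = 4993/2646 = 1.886999 cm
M^2 = 1.886999^2 = 3.560765 cm^2
t_s = 3.97 * 3.560765 = 14.1362 s

Final answer: 14.1362 s


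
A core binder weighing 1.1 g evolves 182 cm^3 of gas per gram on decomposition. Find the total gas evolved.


Formula: V_gas = W_binder * gas_evolution_rate
V = 1.1 g * 182 cm^3/g = 200.2000 cm^3


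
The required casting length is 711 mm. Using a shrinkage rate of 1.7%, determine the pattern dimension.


Formula: L_pattern = L_casting * (1 + shrinkage_rate/100)
Shrinkage factor = 1 + 1.7/100 = 1.017
L_pattern = 711 mm * 1.017 = 723.0870 mm

723.0870 mm


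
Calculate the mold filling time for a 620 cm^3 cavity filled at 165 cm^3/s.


Formula: t_fill = V_mold / Q_flow
t = 620 cm^3 / 165 cm^3/s = 3.7576 s

Final answer: 3.7576 s


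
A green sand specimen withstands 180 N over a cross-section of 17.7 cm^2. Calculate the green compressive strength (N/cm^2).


Formula: Compressive Strength = Force / Area
Strength = 180 N / 17.7 cm^2 = 10.1695 N/cm^2

10.1695 N/cm^2


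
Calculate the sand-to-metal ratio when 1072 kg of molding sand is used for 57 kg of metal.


Formula: Sand-to-Metal Ratio = W_sand / W_metal
Ratio = 1072 kg / 57 kg = 18.8070

Final answer: 18.8070


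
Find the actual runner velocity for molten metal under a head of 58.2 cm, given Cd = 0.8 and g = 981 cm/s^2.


Formula: v = Cd * sqrt(2 * g * h)  (Torricelli with discharge coefficient)
2*g*h = 2 * 981 * 58.2 = 114188.4 cm^2/s^2
sqrt(114188.4) = 337.91774 cm/s
v = 0.8 * 337.91774 = 270.3342 cm/s

Final answer: 270.3342 cm/s


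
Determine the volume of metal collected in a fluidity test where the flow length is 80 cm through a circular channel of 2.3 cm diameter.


Formula: V = pi * (d/2)^2 * L  (cylinder volume)
Radius = 2.3/2 = 1.15 cm
V = pi * 1.15^2 * 80 = 332.3805 cm^3

Answer: 332.3805 cm^3


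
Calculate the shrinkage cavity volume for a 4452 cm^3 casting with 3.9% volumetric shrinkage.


Formula: V_shrink = V_casting * shrinkage_pct / 100
V_shrink = 4452 cm^3 * 3.9 / 100 = 173.6280 cm^3


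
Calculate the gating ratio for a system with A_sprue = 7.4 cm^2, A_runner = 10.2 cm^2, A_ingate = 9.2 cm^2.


Sprue:Runner:Ingate = 1 : 10.2/7.4 : 9.2/7.4 = 1:1.38:1.24


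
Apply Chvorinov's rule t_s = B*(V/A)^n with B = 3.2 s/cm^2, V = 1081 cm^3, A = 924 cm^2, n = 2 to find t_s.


Formula: t_s = B * (V/A)^n  (Chvorinov's rule, n=2)
Modulus M = V/A = 1081/924 = 1.169913 cm
M^2 = 1.169913^2 = 1.368696 cm^2
t_s = 3.2 * 1.368696 = 4.3798 s

4.3798 s


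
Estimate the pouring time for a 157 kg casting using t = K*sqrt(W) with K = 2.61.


Formula: t = K * sqrt(W)
sqrt(W) = sqrt(157) = 12.52996
t = 2.61 * 12.52996 = 32.7032 s


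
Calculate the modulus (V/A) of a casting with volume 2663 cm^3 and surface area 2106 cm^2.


Formula: Casting Modulus M = V / A
M = 2663 cm^3 / 2106 cm^2 = 1.2645 cm

1.2645 cm


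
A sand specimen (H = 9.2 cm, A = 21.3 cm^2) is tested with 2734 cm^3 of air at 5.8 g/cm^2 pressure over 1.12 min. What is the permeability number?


Formula: Permeability Number P = (V * H) / (p * A * t)
Numerator: V * H = 2734 * 9.2 = 25152.8
Denominator: p * A * t = 5.8 * 21.3 * 1.12 = 138.3648
P = 25152.8 / 138.3648 = 181.7861

Answer: 181.7861


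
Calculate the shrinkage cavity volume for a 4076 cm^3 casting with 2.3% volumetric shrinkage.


Formula: V_shrink = V_casting * shrinkage_pct / 100
V_shrink = 4076 cm^3 * 2.3 / 100 = 93.7480 cm^3

Answer: 93.7480 cm^3


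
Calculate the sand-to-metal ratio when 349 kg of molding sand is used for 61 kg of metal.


Formula: Sand-to-Metal Ratio = W_sand / W_metal
Ratio = 349 kg / 61 kg = 5.7213

Answer: 5.7213


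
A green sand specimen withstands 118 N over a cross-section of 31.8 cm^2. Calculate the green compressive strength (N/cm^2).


Formula: Compressive Strength = Force / Area
Strength = 118 N / 31.8 cm^2 = 3.7107 N/cm^2


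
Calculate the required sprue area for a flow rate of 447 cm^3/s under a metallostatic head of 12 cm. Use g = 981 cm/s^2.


Formula: v = sqrt(2*g*h), A = Q/v
Velocity: v = sqrt(2 * 981 * 12) = sqrt(23544) = 153.4405 cm/s
Sprue area: A = Q / v = 447 / 153.4405 = 2.9132 cm^2

Answer: 2.9132 cm^2


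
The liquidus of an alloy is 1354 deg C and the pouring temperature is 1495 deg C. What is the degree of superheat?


Formula: Superheat = T_pour - T_melt
Superheat = 1495 - 1354 = 141 deg C

141 deg C


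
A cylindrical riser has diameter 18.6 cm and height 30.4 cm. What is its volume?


Formula: V = pi * (D/2)^2 * H  (cylinder volume)
Radius = D/2 = 18.6/2 = 9.3 cm
V = pi * 9.3^2 * 30.4 = 8260.1770 cm^3

Final answer: 8260.1770 cm^3


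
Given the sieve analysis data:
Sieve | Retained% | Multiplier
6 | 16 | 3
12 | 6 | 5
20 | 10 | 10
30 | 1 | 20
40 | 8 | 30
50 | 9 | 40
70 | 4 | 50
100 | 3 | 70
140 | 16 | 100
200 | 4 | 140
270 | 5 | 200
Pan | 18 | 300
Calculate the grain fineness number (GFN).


Formula: GFN = sum(pct * multiplier) / sum(pct)
sum(pct * multiplier) = 9768
sum(pct) = 100
GFN = 9768 / 100 = 97.68


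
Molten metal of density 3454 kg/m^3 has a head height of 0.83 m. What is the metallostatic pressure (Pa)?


Formula: P = rho * g * h
rho * g = 3454 * 9.81 = 33883.74 N/m^3
P = 33883.74 * 0.83 = 28123.5042 Pa


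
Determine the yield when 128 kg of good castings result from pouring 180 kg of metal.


Formula: Casting Yield = (W_good / W_total) * 100
Yield = (128 kg / 180 kg) * 100 = 71.1111%


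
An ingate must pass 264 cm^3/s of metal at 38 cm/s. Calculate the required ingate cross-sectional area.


Formula: A_ingate = Q / v  (continuity equation)
A = 264 cm^3/s / 38 cm/s = 6.9474 cm^2

Final answer: 6.9474 cm^2


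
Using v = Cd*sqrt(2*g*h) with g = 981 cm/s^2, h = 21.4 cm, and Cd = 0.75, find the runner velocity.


Formula: v = Cd * sqrt(2 * g * h)  (Torricelli with discharge coefficient)
2*g*h = 2 * 981 * 21.4 = 41986.8 cm^2/s^2
sqrt(41986.8) = 204.90681 cm/s
v = 0.75 * 204.90681 = 153.6801 cm/s

Final answer: 153.6801 cm/s


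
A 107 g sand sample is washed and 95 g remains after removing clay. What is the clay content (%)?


Formula: Clay% = (W_total - W_washed) / W_total * 100
Clay mass = 107 - 95 = 12 g
Clay% = 12 / 107 * 100 = 11.2150%

Answer: 11.2150%


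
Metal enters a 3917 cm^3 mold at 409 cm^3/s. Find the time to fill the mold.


Formula: t_fill = V_mold / Q_flow
t = 3917 cm^3 / 409 cm^3/s = 9.5770 s

Answer: 9.5770 s


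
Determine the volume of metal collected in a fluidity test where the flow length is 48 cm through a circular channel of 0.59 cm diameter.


Formula: V = pi * (d/2)^2 * L  (cylinder volume)
Radius = 0.59/2 = 0.295 cm
V = pi * 0.295^2 * 48 = 13.1231 cm^3

Answer: 13.1231 cm^3


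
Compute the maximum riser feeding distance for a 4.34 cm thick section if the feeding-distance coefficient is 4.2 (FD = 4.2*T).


Formula: FD = 4.2 * T  (riser feeding-distance rule)
FD = 4.2 * 4.34 cm = 18.2280 cm

Answer: 18.2280 cm


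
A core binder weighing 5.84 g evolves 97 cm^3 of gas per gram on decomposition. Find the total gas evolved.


Formula: V_gas = W_binder * gas_evolution_rate
V = 5.84 g * 97 cm^3/g = 566.4800 cm^3

Final answer: 566.4800 cm^3


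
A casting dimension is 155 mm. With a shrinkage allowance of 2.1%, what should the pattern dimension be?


Formula: L_pattern = L_casting * (1 + shrinkage_rate/100)
Shrinkage factor = 1 + 2.1/100 = 1.021
L_pattern = 155 mm * 1.021 = 158.2550 mm

Final answer: 158.2550 mm


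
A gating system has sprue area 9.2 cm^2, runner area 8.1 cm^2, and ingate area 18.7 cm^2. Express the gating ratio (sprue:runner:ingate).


Sprue:Runner:Ingate = 1 : 8.1/9.2 : 18.7/9.2 = 1:0.88:2.03

1:0.88:2.03


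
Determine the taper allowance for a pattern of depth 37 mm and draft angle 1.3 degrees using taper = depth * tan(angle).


Formula: taper = depth * tan(draft_angle)
tan(1.3 deg) = 0.0226932
taper = 37 mm * 0.0226932 = 0.8396 mm

Answer: 0.8396 mm


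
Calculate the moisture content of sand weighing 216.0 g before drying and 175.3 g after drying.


Formula: MC = (W_wet - W_dry) / W_wet * 100
Water mass = 216.0 - 175.3 = 40.7 g
MC = 40.7 / 216.0 * 100 = 18.8426%

18.8426%


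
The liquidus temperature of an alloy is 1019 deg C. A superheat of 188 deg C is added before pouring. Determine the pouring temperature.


Formula: T_pour = T_melt + Superheat
T_pour = 1019 + 188 = 1207 deg C

Answer: 1207 deg C


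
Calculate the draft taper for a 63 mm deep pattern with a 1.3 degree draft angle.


Formula: taper = depth * tan(draft_angle)
tan(1.3 deg) = 0.0226932
taper = 63 mm * 0.0226932 = 1.4297 mm

1.4297 mm


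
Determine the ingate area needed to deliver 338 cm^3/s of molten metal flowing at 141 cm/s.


Formula: A_ingate = Q / v  (continuity equation)
A = 338 cm^3/s / 141 cm/s = 2.3972 cm^2

Final answer: 2.3972 cm^2


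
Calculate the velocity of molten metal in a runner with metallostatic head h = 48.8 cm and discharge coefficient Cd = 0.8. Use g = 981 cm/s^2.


Formula: v = Cd * sqrt(2 * g * h)  (Torricelli with discharge coefficient)
2*g*h = 2 * 981 * 48.8 = 95745.6 cm^2/s^2
sqrt(95745.6) = 309.42786 cm/s
v = 0.8 * 309.42786 = 247.5423 cm/s


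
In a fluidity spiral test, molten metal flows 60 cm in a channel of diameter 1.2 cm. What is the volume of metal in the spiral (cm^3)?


Formula: V = pi * (d/2)^2 * L  (cylinder volume)
Radius = 1.2/2 = 0.6 cm
V = pi * 0.6^2 * 60 = 67.8584 cm^3

Answer: 67.8584 cm^3


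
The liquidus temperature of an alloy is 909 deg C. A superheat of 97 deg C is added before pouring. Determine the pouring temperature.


Formula: T_pour = T_melt + Superheat
T_pour = 909 + 97 = 1006 deg C

Answer: 1006 deg C


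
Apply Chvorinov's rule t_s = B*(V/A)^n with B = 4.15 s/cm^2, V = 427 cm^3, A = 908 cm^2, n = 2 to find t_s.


Formula: t_s = B * (V/A)^n  (Chvorinov's rule, n=2)
Modulus M = V/A = 427/908 = 0.470264 cm
M^2 = 0.470264^2 = 0.221148 cm^2
t_s = 4.15 * 0.221148 = 0.9178 s


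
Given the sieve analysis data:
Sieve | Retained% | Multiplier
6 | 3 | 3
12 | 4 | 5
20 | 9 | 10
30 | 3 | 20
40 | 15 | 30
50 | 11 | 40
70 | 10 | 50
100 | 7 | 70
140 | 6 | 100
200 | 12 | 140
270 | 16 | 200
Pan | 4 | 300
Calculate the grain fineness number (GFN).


Formula: GFN = sum(pct * multiplier) / sum(pct)
sum(pct * multiplier) = 8739
sum(pct) = 100
GFN = 8739 / 100 = 87.39

Answer: 87.39


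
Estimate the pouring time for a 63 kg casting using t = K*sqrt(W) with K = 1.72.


Formula: t = K * sqrt(W)
sqrt(W) = sqrt(63) = 7.93725
t = 1.72 * 7.93725 = 13.6521 s

Answer: 13.6521 s


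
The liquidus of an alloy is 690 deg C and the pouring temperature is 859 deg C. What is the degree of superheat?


Formula: Superheat = T_pour - T_melt
Superheat = 859 - 690 = 169 deg C

Final answer: 169 deg C


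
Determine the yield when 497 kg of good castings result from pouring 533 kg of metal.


Formula: Casting Yield = (W_good / W_total) * 100
Yield = (497 kg / 533 kg) * 100 = 93.2458%

Final answer: 93.2458%


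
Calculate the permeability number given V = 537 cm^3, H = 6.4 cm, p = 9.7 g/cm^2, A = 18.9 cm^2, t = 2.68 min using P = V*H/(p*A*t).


Formula: Permeability Number P = (V * H) / (p * A * t)
Numerator: V * H = 537 * 6.4 = 3436.8
Denominator: p * A * t = 9.7 * 18.9 * 2.68 = 491.3244
P = 3436.8 / 491.3244 = 6.9950

Final answer: 6.9950


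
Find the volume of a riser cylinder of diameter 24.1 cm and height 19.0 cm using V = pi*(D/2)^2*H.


Formula: V = pi * (D/2)^2 * H  (cylinder volume)
Radius = D/2 = 24.1/2 = 12.05 cm
V = pi * 12.05^2 * 19.0 = 8667.1750 cm^3


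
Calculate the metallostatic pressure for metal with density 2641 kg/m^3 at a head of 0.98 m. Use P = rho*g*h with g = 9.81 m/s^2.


Formula: P = rho * g * h
rho * g = 2641 * 9.81 = 25908.21 N/m^3
P = 25908.21 * 0.98 = 25390.0458 Pa

Final answer: 25390.0458 Pa


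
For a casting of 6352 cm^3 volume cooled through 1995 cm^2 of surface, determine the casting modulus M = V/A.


Formula: Casting Modulus M = V / A
M = 6352 cm^3 / 1995 cm^2 = 3.1840 cm

Answer: 3.1840 cm


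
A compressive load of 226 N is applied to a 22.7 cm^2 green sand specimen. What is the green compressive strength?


Formula: Compressive Strength = Force / Area
Strength = 226 N / 22.7 cm^2 = 9.9559 N/cm^2


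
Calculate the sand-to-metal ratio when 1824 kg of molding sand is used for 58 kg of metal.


Formula: Sand-to-Metal Ratio = W_sand / W_metal
Ratio = 1824 kg / 58 kg = 31.4483

Answer: 31.4483


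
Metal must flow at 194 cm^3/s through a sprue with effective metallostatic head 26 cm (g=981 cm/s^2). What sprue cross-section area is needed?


Formula: v = sqrt(2*g*h), A = Q/v
Velocity: v = sqrt(2 * 981 * 26) = sqrt(51012) = 225.8584 cm/s
Sprue area: A = Q / v = 194 / 225.8584 = 0.8589 cm^2


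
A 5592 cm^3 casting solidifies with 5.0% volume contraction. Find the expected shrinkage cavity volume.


Formula: V_shrink = V_casting * shrinkage_pct / 100
V_shrink = 5592 cm^3 * 5.0 / 100 = 279.6000 cm^3

Final answer: 279.6000 cm^3


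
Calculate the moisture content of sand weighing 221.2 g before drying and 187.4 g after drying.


Formula: MC = (W_wet - W_dry) / W_wet * 100
Water mass = 221.2 - 187.4 = 33.8 g
MC = 33.8 / 221.2 * 100 = 15.2803%

Answer: 15.2803%
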